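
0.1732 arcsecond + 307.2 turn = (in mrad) 1.93e+06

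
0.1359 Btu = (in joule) 143.4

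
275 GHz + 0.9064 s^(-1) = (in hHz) 2.75e+09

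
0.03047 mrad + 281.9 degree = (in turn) 0.7831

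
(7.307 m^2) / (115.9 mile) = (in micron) 39.17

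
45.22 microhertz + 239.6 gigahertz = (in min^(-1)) 1.438e+13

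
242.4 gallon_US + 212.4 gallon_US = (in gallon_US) 454.8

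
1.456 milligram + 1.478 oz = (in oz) 1.478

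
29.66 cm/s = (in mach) 0.0008711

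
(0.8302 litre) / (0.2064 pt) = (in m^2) 11.4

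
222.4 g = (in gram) 222.4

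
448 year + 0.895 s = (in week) 2.336e+04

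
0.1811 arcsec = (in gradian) 5.59e-05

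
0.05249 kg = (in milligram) 5.249e+04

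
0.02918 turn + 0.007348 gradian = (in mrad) 183.5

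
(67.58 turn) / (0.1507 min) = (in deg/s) 2691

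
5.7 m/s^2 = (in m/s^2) 5.7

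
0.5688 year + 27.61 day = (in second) 2.032e+07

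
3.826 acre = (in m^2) 1.548e+04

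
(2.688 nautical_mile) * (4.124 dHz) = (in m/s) 2053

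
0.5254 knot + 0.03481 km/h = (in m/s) 0.28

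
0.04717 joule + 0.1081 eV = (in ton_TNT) 1.127e-11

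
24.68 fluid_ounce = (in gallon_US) 0.1928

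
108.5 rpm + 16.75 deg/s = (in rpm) 111.3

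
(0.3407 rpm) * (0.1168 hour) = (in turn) 2.388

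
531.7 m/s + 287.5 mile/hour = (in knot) 1283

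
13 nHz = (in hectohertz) 1.3e-10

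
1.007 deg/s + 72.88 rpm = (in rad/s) 7.65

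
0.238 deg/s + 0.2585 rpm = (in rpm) 0.2982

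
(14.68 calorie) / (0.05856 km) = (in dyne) 1.049e+05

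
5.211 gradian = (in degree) 4.69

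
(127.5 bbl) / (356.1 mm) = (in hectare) 0.005692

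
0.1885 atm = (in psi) 2.77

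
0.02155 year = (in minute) 1.133e+04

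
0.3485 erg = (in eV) 2.175e+11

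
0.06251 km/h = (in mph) 0.03884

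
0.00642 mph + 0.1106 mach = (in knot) 73.21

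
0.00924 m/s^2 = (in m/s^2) 0.00924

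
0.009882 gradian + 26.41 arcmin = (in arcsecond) 1617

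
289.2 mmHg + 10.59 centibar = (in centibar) 49.15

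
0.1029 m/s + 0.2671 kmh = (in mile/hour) 0.3961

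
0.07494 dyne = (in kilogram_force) 7.642e-08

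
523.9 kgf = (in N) 5138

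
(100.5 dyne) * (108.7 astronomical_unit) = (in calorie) 3.906e+09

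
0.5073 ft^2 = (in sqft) 0.5073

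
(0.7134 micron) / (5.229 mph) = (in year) 9.677e-15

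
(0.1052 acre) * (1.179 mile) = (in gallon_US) 2.134e+08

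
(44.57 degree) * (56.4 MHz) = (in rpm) 4.19e+08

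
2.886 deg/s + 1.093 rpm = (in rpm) 1.574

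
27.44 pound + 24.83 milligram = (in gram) 1.245e+04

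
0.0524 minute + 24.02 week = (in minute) 2.421e+05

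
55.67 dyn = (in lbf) 0.0001252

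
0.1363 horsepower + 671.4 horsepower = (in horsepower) 671.5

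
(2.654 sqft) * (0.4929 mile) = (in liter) 1.956e+05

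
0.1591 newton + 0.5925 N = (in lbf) 0.169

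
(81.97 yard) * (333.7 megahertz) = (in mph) 5.595e+10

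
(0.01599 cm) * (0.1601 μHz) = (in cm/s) 2.56e-09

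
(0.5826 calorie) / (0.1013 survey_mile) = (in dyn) 1495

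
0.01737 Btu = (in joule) 18.33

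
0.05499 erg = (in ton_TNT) 1.314e-18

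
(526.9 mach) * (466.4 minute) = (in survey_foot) 1.647e+10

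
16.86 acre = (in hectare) 6.823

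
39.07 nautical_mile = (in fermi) 7.236e+19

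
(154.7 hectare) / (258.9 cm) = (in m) 5.975e+05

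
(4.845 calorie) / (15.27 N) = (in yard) 1.452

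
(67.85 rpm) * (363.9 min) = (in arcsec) 3.2e+10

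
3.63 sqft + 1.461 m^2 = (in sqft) 19.36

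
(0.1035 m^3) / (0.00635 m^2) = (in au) 1.09e-10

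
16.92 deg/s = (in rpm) 2.82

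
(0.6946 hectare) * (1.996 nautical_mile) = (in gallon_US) 6.783e+09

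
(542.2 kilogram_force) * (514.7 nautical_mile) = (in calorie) 1.211e+09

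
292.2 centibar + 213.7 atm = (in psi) 3183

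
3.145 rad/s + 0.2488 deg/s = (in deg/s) 180.4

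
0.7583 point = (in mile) 1.662e-07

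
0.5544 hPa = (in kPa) 0.05544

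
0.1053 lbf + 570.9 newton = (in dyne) 5.714e+07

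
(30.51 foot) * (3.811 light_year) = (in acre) 8.285e+13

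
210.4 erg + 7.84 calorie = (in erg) 3.28e+08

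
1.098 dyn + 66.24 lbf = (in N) 294.7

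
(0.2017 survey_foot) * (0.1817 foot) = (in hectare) 3.405e-07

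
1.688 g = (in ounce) 0.05954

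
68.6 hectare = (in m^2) 6.86e+05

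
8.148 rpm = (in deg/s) 48.89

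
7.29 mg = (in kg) 7.29e-06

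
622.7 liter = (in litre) 622.7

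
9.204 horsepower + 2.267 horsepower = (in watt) 8554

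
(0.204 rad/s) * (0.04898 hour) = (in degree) 2061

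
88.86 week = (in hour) 1.493e+04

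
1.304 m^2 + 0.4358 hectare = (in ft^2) 4.692e+04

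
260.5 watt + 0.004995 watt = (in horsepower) 0.3493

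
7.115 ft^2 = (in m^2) 0.661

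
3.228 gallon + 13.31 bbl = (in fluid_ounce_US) 7.197e+04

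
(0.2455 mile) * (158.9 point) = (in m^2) 22.15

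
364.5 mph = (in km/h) 586.6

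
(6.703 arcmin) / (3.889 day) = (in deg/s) 3.325e-07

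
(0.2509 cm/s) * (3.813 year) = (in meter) 3.017e+05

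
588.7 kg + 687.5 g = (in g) 5.894e+05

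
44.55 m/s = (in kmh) 160.4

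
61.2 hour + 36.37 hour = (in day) 4.065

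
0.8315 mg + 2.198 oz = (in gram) 62.31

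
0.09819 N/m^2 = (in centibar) 9.819e-05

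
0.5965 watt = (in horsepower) 0.0007999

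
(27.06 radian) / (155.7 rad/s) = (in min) 0.002897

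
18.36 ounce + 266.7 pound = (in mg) 1.215e+08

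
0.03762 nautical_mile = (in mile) 0.04329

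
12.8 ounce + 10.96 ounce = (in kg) 0.6736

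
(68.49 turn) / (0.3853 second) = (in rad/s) 1117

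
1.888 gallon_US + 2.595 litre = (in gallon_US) 2.574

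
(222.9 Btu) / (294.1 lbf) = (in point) 5.096e+05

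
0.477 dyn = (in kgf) 4.864e-07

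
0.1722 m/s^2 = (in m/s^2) 0.1722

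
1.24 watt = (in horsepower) 0.001663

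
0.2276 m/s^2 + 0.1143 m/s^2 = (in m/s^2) 0.3419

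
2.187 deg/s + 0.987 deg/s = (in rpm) 0.529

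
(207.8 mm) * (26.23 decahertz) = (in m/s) 54.51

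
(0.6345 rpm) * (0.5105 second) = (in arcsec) 6997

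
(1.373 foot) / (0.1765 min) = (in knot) 0.07682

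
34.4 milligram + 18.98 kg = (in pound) 41.84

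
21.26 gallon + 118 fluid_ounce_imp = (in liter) 83.83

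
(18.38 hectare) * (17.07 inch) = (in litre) 7.969e+07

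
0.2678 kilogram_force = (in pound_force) 0.5904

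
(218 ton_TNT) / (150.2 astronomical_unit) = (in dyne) 4059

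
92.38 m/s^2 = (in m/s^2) 92.38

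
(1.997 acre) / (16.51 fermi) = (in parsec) 15.86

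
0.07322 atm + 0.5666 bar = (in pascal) 6.408e+04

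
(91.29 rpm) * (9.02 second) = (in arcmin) 2.964e+05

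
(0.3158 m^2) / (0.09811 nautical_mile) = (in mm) 1.738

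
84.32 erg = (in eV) 5.263e+13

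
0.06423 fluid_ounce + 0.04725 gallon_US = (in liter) 0.1808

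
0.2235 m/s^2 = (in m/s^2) 0.2235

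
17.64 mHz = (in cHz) 1.764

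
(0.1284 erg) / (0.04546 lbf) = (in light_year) 6.712e-24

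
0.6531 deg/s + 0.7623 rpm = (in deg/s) 5.227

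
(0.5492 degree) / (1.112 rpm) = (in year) 2.61e-09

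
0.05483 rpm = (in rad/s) 0.005742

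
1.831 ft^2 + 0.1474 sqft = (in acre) 4.542e-05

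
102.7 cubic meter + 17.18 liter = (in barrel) 646.1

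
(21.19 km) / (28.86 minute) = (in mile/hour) 27.37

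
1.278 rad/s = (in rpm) 12.2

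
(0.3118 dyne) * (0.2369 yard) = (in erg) 6.754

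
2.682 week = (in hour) 450.6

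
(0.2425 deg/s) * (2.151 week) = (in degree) 3.155e+05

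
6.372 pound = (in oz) 102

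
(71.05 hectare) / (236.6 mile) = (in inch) 73.46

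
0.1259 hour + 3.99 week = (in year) 0.07653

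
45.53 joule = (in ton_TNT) 1.088e-08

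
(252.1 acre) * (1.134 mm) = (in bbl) 7277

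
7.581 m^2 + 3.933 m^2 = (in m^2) 11.51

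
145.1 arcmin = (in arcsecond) 8706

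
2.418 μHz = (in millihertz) 0.002418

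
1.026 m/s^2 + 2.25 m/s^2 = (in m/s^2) 3.276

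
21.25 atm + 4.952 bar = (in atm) 26.14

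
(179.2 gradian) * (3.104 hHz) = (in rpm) 8344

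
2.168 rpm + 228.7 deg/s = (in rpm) 40.28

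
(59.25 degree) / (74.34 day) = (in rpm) 1.537e-06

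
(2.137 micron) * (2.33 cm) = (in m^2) 4.979e-08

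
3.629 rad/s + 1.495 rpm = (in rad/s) 3.786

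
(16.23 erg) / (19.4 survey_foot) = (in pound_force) 6.17e-08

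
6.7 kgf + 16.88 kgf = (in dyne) 2.312e+07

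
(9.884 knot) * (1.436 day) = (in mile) 392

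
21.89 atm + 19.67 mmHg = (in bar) 22.21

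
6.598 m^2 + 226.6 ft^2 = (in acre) 0.006832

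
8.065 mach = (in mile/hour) 6143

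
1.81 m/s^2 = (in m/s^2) 1.81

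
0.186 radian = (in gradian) 11.84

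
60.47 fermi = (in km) 6.047e-17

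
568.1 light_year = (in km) 5.375e+15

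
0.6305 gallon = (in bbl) 0.01501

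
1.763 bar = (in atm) 1.74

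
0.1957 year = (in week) 10.2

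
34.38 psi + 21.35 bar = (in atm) 23.41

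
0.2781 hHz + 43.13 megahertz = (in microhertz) 4.313e+13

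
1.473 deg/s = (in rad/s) 0.02571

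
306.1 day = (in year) 0.8386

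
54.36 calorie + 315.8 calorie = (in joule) 1549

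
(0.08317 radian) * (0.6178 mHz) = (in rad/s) 5.138e-05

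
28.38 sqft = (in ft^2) 28.38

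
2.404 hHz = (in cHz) 2.404e+04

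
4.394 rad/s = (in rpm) 41.96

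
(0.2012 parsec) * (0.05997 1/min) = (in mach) 1.822e+10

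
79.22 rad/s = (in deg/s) 4539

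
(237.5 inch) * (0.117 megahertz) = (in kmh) 2.541e+06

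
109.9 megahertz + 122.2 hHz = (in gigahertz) 0.1099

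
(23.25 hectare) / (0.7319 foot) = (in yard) 1.14e+06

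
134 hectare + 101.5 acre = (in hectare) 175.1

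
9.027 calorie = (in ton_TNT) 9.027e-09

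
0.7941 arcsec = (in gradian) 0.0002451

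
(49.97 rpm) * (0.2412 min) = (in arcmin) 2.603e+05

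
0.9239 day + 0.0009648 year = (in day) 1.276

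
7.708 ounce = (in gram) 218.5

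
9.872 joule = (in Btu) 0.009357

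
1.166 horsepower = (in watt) 869.5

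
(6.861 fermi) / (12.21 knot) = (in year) 3.464e-23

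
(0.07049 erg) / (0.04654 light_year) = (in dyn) 1.601e-18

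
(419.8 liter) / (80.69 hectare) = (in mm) 0.0005203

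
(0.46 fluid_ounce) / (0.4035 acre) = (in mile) 5.177e-12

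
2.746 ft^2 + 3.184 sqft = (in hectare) 5.509e-05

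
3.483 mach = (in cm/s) 1.186e+05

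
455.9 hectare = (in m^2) 4.559e+06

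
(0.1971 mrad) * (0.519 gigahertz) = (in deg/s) 5.861e+06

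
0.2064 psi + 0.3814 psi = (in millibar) 40.53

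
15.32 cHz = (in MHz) 1.532e-07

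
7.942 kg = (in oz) 280.1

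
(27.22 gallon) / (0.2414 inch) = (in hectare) 0.00168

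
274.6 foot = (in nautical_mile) 0.04519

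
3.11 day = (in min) 4478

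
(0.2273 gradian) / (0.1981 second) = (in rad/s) 0.01802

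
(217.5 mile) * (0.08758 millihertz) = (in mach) 0.09003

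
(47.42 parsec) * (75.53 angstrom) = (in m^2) 1.105e+10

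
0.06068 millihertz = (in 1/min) 0.003641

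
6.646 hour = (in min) 398.8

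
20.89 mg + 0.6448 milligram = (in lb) 4.748e-05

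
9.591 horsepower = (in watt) 7152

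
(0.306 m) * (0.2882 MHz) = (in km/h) 3.175e+05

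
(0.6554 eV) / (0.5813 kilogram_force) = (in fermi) 1.842e-05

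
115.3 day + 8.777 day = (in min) 1.787e+05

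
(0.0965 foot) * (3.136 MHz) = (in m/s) 9.224e+04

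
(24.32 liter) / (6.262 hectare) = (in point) 0.001101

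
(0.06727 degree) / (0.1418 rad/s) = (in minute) 0.000138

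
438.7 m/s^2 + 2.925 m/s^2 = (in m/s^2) 441.6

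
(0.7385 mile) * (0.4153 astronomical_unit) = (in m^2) 7.384e+13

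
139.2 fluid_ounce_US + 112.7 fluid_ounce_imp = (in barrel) 0.04603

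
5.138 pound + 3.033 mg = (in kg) 2.331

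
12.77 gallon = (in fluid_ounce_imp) 1701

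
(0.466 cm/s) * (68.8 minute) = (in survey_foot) 63.11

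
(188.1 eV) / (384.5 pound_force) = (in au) 1.178e-31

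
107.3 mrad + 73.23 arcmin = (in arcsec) 2.653e+04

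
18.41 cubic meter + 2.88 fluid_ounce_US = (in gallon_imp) 4050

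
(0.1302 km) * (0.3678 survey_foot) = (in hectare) 0.00146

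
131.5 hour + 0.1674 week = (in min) 9577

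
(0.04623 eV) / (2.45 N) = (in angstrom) 3.023e-11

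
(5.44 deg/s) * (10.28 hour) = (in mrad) 3.514e+06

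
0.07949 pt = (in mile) 1.742e-08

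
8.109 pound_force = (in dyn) 3.607e+06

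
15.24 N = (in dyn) 1.524e+06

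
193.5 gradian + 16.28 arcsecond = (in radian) 3.04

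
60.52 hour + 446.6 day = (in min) 6.467e+05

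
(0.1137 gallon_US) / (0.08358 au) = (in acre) 8.506e-18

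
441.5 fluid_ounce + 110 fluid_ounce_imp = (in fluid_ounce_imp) 569.5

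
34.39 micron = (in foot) 0.0001128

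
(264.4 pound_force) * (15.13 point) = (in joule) 6.278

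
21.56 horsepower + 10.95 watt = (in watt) 1.609e+04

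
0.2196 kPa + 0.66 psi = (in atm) 0.04708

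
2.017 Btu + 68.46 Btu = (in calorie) 1.777e+04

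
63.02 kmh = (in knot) 34.03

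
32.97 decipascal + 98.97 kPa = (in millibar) 989.7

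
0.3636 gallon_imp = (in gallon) 0.4367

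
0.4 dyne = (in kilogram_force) 4.079e-07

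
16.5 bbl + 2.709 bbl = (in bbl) 19.21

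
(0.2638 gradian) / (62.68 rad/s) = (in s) 6.611e-05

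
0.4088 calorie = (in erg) 1.71e+07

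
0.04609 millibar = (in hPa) 0.04609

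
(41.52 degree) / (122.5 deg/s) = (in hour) 9.415e-05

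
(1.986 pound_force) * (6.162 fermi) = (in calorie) 1.301e-14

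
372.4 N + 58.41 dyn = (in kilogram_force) 37.97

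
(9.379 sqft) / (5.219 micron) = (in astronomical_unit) 1.116e-06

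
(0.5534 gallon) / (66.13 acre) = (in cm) 7.828e-07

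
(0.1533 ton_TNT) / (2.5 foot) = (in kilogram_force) 8.583e+07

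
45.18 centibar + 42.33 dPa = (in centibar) 45.18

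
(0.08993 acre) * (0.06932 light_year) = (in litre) 2.387e+20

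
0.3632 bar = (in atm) 0.3585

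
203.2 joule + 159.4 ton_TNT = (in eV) 4.163e+30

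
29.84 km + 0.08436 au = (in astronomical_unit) 0.08436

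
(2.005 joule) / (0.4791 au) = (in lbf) 6.289e-12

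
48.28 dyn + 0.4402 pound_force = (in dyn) 1.959e+05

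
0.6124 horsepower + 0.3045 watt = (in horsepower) 0.6128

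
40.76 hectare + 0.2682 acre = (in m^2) 4.087e+05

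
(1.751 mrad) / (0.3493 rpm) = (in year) 1.518e-09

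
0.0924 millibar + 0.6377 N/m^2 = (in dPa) 98.78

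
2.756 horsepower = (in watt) 2055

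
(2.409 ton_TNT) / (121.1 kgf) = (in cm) 8.487e+08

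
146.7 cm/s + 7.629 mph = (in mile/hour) 10.91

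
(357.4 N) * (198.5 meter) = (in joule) 7.094e+04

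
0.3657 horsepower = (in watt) 272.7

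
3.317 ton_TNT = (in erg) 1.388e+17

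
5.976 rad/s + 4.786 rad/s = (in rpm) 102.8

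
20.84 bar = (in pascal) 2.084e+06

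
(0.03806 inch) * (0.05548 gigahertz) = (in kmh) 1.931e+05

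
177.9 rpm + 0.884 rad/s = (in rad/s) 19.51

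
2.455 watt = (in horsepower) 0.003292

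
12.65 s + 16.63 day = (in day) 16.63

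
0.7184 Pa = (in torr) 0.005388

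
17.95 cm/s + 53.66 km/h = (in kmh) 54.31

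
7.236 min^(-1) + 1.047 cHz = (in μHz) 1.311e+05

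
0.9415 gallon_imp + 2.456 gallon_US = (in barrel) 0.0854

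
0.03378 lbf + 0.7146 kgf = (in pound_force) 1.609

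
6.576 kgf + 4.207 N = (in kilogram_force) 7.005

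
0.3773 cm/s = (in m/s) 0.003773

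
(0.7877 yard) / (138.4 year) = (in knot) 3.208e-10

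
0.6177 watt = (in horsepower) 0.0008283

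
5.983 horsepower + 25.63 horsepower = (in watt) 2.357e+04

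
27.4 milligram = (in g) 0.0274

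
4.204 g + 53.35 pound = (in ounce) 853.7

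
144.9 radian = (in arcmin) 4.981e+05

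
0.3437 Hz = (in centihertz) 34.37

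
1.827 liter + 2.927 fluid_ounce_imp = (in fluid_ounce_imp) 67.23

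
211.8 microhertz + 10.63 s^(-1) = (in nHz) 1.063e+10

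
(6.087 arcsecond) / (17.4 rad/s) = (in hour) 4.711e-10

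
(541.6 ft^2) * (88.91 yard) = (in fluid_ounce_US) 1.383e+08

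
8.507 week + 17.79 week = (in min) 2.651e+05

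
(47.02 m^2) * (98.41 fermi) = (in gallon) 1.222e-09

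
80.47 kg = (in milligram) 8.047e+07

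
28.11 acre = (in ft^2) 1.224e+06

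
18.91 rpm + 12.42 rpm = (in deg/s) 188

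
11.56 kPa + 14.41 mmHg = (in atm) 0.133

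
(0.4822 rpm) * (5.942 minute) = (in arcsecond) 3.713e+06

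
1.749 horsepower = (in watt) 1304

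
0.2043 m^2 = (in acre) 5.048e-05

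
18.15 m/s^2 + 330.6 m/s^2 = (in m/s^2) 348.8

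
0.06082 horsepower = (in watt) 45.35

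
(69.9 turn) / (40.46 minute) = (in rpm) 1.728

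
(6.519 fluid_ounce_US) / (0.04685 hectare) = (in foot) 1.35e-06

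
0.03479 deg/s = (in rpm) 0.005798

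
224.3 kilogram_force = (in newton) 2200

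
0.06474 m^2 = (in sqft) 0.6969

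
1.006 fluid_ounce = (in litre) 0.02975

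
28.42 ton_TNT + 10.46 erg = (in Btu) 1.127e+08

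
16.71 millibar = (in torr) 12.53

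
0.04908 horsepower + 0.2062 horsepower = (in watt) 190.4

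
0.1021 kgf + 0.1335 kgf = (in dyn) 2.31e+05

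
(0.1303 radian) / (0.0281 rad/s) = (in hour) 0.001288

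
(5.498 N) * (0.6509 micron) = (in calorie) 8.553e-07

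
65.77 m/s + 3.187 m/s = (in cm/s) 6896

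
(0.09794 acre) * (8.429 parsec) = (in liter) 1.031e+23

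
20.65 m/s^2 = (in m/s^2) 20.65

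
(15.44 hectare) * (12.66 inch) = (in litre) 4.965e+07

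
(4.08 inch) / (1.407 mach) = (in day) 2.504e-09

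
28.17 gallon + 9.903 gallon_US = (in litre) 144.1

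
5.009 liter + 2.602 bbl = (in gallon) 110.6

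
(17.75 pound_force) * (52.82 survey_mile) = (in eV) 4.189e+25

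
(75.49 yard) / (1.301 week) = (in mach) 2.576e-07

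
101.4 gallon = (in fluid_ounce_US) 1.298e+04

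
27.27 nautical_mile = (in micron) 5.05e+10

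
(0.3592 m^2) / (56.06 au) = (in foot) 1.405e-13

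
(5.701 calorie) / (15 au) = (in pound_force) 2.39e-12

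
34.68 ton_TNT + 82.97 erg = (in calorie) 3.468e+10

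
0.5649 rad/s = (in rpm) 5.394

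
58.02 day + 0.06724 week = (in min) 8.423e+04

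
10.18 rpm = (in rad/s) 1.066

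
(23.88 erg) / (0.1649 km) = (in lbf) 3.256e-09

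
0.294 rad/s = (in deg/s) 16.84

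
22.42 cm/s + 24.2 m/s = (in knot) 47.48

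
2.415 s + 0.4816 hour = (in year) 5.505e-05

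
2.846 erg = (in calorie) 6.802e-08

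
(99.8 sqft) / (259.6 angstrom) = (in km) 3.572e+05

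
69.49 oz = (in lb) 4.343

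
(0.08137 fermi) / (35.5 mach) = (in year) 2.135e-28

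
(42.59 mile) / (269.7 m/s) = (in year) 8.059e-06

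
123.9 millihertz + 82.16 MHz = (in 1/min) 4.93e+09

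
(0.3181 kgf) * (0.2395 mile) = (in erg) 1.202e+10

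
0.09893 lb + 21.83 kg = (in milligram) 2.187e+07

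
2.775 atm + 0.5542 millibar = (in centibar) 281.2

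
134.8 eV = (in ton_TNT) 5.162e-27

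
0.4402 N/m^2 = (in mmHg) 0.003302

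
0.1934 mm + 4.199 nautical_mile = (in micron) 7.777e+09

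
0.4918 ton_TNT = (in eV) 1.284e+28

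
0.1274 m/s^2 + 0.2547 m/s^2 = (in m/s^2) 0.3821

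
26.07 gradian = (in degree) 23.46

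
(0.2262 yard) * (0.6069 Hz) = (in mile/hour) 0.2808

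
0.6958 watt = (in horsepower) 0.0009331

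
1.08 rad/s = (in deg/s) 61.88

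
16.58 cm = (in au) 1.108e-12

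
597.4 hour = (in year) 0.0682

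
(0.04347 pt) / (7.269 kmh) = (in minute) 1.266e-07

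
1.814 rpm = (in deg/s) 10.88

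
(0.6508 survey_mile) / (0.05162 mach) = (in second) 59.59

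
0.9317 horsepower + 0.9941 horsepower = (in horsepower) 1.926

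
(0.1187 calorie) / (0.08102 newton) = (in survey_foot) 20.11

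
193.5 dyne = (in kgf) 0.0001973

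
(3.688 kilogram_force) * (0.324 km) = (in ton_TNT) 2.801e-06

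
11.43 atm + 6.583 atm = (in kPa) 1825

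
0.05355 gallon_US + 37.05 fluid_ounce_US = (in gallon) 0.343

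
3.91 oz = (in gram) 110.8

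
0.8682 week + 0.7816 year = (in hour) 6993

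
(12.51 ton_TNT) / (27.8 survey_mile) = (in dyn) 1.17e+11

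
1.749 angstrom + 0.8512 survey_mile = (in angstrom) 1.37e+13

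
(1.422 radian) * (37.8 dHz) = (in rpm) 51.33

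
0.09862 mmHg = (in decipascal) 131.5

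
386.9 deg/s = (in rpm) 64.48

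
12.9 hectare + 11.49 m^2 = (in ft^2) 1.389e+06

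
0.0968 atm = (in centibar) 9.808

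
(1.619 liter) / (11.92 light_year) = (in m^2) 1.436e-20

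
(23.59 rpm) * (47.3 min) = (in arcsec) 1.446e+09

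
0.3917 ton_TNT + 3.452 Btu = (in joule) 1.639e+09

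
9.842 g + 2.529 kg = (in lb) 5.597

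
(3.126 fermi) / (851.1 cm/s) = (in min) 6.121e-18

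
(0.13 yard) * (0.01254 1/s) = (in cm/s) 0.1491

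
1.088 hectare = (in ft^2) 1.171e+05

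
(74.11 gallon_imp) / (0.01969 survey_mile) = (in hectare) 1.063e-06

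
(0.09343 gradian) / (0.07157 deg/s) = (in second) 1.175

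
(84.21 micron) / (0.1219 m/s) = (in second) 0.0006908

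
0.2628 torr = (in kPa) 0.03504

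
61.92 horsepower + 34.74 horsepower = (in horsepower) 96.66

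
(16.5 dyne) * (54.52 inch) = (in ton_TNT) 5.461e-14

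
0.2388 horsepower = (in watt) 178.1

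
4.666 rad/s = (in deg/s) 267.3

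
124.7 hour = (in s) 4.489e+05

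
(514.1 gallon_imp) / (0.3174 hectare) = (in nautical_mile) 3.976e-07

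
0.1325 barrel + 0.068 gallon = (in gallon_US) 5.633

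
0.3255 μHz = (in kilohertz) 3.255e-10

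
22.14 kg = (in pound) 48.81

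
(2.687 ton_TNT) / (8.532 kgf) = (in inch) 5.29e+09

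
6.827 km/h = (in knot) 3.686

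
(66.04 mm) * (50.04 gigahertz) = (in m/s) 3.305e+09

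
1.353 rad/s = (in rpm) 12.92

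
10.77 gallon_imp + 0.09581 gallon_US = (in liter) 49.32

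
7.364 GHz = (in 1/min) 4.418e+11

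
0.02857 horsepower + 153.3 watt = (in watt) 174.6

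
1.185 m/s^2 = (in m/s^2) 1.185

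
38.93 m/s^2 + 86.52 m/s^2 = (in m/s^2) 125.4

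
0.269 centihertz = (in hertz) 0.00269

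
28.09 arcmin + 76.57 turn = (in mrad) 4.811e+05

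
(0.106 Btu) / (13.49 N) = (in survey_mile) 0.005151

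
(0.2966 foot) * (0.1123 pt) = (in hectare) 3.582e-10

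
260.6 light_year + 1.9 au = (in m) 2.465e+18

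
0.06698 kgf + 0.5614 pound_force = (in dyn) 3.154e+05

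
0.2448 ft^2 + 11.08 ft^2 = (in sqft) 11.32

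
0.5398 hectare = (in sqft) 5.81e+04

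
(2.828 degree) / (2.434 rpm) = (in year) 6.14e-09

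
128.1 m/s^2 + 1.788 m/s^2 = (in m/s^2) 129.9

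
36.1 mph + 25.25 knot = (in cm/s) 2913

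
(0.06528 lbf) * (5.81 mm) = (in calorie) 0.0004032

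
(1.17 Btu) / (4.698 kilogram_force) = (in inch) 1055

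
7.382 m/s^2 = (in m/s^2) 7.382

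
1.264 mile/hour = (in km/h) 2.034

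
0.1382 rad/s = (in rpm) 1.32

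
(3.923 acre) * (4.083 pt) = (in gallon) 6041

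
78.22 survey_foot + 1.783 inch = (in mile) 0.01484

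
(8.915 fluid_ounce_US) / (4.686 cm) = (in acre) 1.39e-06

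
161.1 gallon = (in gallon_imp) 134.1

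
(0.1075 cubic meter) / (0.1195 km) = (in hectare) 8.996e-08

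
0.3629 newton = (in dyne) 3.629e+04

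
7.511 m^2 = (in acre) 0.001856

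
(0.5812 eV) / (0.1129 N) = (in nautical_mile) 4.453e-22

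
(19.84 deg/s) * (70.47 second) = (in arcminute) 8.389e+04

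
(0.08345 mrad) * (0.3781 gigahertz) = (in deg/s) 1.808e+06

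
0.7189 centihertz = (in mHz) 7.189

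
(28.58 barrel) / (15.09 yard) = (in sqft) 3.545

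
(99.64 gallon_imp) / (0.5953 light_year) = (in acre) 1.987e-20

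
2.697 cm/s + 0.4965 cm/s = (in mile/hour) 0.07144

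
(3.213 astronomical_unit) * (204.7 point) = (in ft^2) 3.736e+11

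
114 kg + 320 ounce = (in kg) 123.1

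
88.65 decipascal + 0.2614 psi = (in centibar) 1.811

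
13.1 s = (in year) 4.154e-07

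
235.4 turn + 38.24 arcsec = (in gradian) 9.416e+04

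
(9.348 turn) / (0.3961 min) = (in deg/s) 141.6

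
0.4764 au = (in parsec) 2.31e-06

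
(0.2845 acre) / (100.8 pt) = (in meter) 3.238e+04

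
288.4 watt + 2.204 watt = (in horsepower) 0.3897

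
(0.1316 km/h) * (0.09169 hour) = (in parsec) 3.91e-16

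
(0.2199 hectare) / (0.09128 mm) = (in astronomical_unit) 0.000161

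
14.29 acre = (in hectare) 5.783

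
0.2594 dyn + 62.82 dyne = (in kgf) 6.432e-05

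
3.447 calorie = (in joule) 14.42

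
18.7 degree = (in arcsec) 6.732e+04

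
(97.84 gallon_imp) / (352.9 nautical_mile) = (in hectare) 6.806e-11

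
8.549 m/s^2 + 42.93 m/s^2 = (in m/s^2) 51.48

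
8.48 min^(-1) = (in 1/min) 8.48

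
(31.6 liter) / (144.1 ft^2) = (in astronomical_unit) 1.578e-14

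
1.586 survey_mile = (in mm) 2.552e+06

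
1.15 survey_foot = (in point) 993.6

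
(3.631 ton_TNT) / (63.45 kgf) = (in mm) 2.442e+10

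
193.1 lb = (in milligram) 8.759e+07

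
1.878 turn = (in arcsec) 2.434e+06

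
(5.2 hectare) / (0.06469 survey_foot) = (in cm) 2.637e+08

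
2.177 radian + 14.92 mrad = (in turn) 0.3489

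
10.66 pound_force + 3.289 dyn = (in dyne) 4.742e+06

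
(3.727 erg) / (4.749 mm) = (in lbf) 1.764e-05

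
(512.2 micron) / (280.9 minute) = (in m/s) 3.039e-08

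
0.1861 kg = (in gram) 186.1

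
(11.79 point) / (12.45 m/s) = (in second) 0.0003341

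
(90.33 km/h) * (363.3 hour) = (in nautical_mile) 1.772e+04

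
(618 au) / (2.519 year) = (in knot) 2.262e+06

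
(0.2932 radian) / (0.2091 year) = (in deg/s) 2.548e-06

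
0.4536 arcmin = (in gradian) 0.0084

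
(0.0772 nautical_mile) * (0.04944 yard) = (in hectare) 0.0006464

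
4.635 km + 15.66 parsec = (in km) 4.832e+14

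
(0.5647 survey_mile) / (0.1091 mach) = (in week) 4.045e-05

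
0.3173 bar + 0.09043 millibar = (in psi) 4.603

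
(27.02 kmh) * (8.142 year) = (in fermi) 1.927e+24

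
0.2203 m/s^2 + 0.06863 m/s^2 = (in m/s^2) 0.2889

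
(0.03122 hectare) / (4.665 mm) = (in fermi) 6.692e+19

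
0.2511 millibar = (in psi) 0.003642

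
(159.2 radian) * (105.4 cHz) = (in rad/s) 167.8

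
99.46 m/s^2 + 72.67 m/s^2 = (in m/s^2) 172.1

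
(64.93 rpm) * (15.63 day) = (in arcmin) 3.157e+10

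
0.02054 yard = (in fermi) 1.878e+13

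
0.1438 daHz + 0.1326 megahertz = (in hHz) 1326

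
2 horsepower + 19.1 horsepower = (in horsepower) 21.1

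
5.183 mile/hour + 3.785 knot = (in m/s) 4.264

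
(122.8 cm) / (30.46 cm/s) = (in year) 1.278e-07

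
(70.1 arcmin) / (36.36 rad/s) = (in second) 0.0005608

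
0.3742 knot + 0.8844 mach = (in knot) 585.7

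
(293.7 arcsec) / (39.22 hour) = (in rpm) 9.63e-08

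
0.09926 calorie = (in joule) 0.4153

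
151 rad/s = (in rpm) 1442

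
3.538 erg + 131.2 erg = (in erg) 134.7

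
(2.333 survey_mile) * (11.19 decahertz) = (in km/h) 1.513e+06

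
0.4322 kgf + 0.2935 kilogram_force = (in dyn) 7.117e+05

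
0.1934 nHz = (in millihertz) 1.934e-07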